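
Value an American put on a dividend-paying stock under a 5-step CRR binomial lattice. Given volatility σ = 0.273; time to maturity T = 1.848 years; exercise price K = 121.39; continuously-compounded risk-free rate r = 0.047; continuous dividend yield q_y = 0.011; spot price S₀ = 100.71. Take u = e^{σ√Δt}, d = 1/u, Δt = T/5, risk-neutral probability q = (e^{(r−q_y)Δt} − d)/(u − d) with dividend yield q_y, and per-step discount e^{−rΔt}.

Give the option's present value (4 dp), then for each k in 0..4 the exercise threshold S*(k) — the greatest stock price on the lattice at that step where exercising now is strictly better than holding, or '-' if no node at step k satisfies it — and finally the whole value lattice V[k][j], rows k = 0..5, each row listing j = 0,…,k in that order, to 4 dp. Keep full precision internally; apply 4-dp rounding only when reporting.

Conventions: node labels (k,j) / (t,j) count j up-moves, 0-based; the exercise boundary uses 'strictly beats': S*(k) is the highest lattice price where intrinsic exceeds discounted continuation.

Δt=0.36960  u=1.18054  d=0.84707  q=0.49877  discount=0.98278
step 5 (expiry): payoffs max(K−S,0) = 77.4688 60.1784 36.0814 2.4981 0.0000 0.0000
step 4: (k=4,j=0): S=51.8506, K−S=69.5394, hold=67.6593 ⇒ V=69.5394 exercise | (k=4,j=1): S=72.2625, K−S=49.1275, hold=47.3302 ⇒ V=49.1275 exercise | (k=4,j=2): S=100.7100, K−S=20.6800, hold=18.9981 ⇒ V=20.6800 exercise | (k=4,j=3): S=140.3563, K−S=0.0000, hold=1.2306 ⇒ V=1.2306 continue | (k=4,j=4): S=195.6101, K−S=0.0000, hold=0.0000 ⇒ V=0.0000 continue  boundary S*=100.7100
step 3: (k=3,j=0): S=61.2116, K−S=60.1784, hold=58.3363 ⇒ V=60.1784 exercise | (k=3,j=1): S=85.3086, K−S=36.0814, hold=34.3370 ⇒ V=36.0814 exercise | (k=3,j=2): S=118.8919, K−S=2.4981, hold=10.7901 ⇒ V=10.7901 continue | (k=3,j=3): S=165.6959, K−S=0.0000, hold=0.6062 ⇒ V=0.6062 continue  boundary S*=85.3086
step 2: (k=2,j=0): S=72.2625, K−S=49.1275, hold=47.3302 ⇒ V=49.1275 exercise | (k=2,j=1): S=100.7100, K−S=20.6800, hold=23.0627 ⇒ V=23.0627 continue | (k=2,j=2): S=140.3563, K−S=0.0000, hold=5.6123 ⇒ V=5.6123 continue  boundary S*=72.2625
step 1: (k=1,j=0): S=85.3086, K−S=36.0814, hold=35.5050 ⇒ V=36.0814 exercise | (k=1,j=1): S=118.8919, K−S=2.4981, hold=14.1117 ⇒ V=14.1117 continue  boundary S*=85.3086
step 0: (k=0,j=0): S=100.7100, K−S=20.6800, hold=24.6909 ⇒ V=24.6909 continue  boundary S*=-

price = 24.6909
boundary = - 85.3086 72.2625 85.3086 100.7100
tree:
24.6909
36.0814 14.1117
49.1275 23.0627 5.6123
60.1784 36.0814 10.7901 0.6062
69.5394 49.1275 20.6800 1.2306 0.0000
77.4688 60.1784 36.0814 2.4981 0.0000 0.0000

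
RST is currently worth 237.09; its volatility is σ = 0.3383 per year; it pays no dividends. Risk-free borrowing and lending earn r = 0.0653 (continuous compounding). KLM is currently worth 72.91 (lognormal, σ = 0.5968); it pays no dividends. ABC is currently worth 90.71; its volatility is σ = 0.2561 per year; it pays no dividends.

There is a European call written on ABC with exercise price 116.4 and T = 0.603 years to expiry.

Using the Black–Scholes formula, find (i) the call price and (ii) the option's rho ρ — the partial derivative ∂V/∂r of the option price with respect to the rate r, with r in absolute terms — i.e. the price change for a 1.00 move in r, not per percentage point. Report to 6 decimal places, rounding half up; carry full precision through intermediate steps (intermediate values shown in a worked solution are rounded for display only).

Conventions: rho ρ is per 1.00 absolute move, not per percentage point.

σ√T = 0.2561·√0.603 = 0.198870
d₁ = (ln(S/K) + (r+σ²/2)T) / (σ√T) = (ln(90.71/116.4) + (0.0653+0.2561²/2)·0.603) / 0.198870 = (-0.249365 + 0.059150) / 0.198870 = -0.956479
d₂ = d₁ − σ√T = -0.956479 − 0.198870 = -1.155348
e^{−rT} = 0.961389
N(d₁) = 0.169415,  N(d₂) = 0.123974
Call price V = S·N(d₁) − K·e^{−rT}·N(d₂) = 15.367652 − 13.873388 = 1.494264
ρ = K·T·e^{−rT}·N(d₂) = 8.365653

price = 1.494264
ρ = 8.365653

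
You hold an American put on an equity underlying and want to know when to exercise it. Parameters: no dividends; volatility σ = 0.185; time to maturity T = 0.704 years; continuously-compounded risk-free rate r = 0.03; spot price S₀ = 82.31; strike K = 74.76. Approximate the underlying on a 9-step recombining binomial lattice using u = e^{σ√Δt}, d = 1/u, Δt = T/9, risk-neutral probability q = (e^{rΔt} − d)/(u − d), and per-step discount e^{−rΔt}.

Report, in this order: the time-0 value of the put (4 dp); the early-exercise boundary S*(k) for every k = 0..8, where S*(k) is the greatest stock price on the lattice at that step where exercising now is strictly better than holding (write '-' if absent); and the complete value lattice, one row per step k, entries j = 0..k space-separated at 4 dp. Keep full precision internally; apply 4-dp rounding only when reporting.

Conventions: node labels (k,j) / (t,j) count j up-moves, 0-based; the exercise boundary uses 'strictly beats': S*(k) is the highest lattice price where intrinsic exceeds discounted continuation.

params: Δt=0.07822 u=1.05310 d=0.94957 q=0.50976 e^(-rΔt)=0.99766
t_9 payoffs: 23.0929 17.4598 11.2126 4.2842 0.0000 0.0000 0.0000 0.0000 0.0000 0.0000
t_8: node(8,0) S=54.4108 payoff=20.3492 vs cont=20.1740 → 20.3492 [stop]  node(8,1) S=60.3430 payoff=14.4170 vs cont=14.2418 → 14.4170 [stop]  node(8,2) S=66.9220 payoff=7.8380 vs cont=7.6628 → 7.8380 [stop]  node(8,3) S=74.2183 payoff=0.5417 vs cont=2.0954 → 2.0954 [wait]  node(8,4) S=82.3100 payoff=0.0000 vs cont=0.0000 → 0.0000 [wait]  node(8,5) S=91.2840 payoff=0.0000 vs cont=0.0000 → 0.0000 [wait]  node(8,6) S=101.2363 payoff=0.0000 vs cont=0.0000 → 0.0000 [wait]  node(8,7) S=112.2737 payoff=0.0000 vs cont=0.0000 → 0.0000 [wait]  node(8,8) S=124.5145 payoff=0.0000 vs cont=0.0000 → 0.0000 [wait]  ⇒ S*(8)=66.9220
t_7: node(7,0) S=57.3002 payoff=17.4598 vs cont=17.2846 → 17.4598 [stop]  node(7,1) S=63.5474 payoff=11.2126 vs cont=11.0373 → 11.2126 [stop]  node(7,2) S=70.4758 payoff=4.2842 vs cont=4.8991 → 4.8991 [wait]  node(7,3) S=78.1595 payoff=0.0000 vs cont=1.0248 → 1.0248 [wait]  node(7,4) S=86.6809 payoff=0.0000 vs cont=0.0000 → 0.0000 [wait]  node(7,5) S=96.1314 payoff=0.0000 vs cont=0.0000 → 0.0000 [wait]  node(7,6) S=106.6123 payoff=0.0000 vs cont=0.0000 → 0.0000 [wait]  node(7,7) S=118.2358 payoff=0.0000 vs cont=0.0000 → 0.0000 [wait]  ⇒ S*(7)=63.5474
t_6: node(6,0) S=60.3430 payoff=14.4170 vs cont=14.2418 → 14.4170 [stop]  node(6,1) S=66.9220 payoff=7.8380 vs cont=7.9755 → 7.9755 [wait]  node(6,2) S=74.2183 payoff=0.5417 vs cont=2.9173 → 2.9173 [wait]  node(6,3) S=82.3100 payoff=0.0000 vs cont=0.5012 → 0.5012 [wait]  node(6,4) S=91.2840 payoff=0.0000 vs cont=0.0000 → 0.0000 [wait]  node(6,5) S=101.2363 payoff=0.0000 vs cont=0.0000 → 0.0000 [wait]  node(6,6) S=112.2737 payoff=0.0000 vs cont=0.0000 → 0.0000 [wait]  ⇒ S*(6)=60.3430
t_5: node(5,0) S=63.5474 payoff=11.2126 vs cont=11.1073 → 11.2126 [stop]  node(5,1) S=70.4758 payoff=4.2842 vs cont=5.3844 → 5.3844 [wait]  node(5,2) S=78.1595 payoff=0.0000 vs cont=1.6817 → 1.6817 [wait]  node(5,3) S=86.6809 payoff=0.0000 vs cont=0.2451 → 0.2451 [wait]  node(5,4) S=96.1314 payoff=0.0000 vs cont=0.0000 → 0.0000 [wait]  node(5,5) S=106.6123 payoff=0.0000 vs cont=0.0000 → 0.0000 [wait]  ⇒ S*(5)=63.5474
t_4: node(4,0) S=66.9220 payoff=7.8380 vs cont=8.2223 → 8.2223 [wait]  node(4,1) S=74.2183 payoff=0.5417 vs cont=3.4887 → 3.4887 [wait]  node(4,2) S=82.3100 payoff=0.0000 vs cont=0.9472 → 0.9472 [wait]  node(4,3) S=91.2840 payoff=0.0000 vs cont=0.1199 → 0.1199 [wait]  node(4,4) S=101.2363 payoff=0.0000 vs cont=0.0000 → 0.0000 [wait]  ⇒ S*(4)=-
t_3: node(3,0) S=70.4758 payoff=4.2842 vs cont=5.7957 → 5.7957 [wait]  node(3,1) S=78.1595 payoff=0.0000 vs cont=2.1880 → 2.1880 [wait]  node(3,2) S=86.6809 payoff=0.0000 vs cont=0.5242 → 0.5242 [wait]  node(3,3) S=96.1314 payoff=0.0000 vs cont=0.0586 → 0.0586 [wait]  ⇒ S*(3)=-
t_2: node(2,0) S=74.2183 payoff=0.5417 vs cont=3.9474 → 3.9474 [wait]  node(2,1) S=82.3100 payoff=0.0000 vs cont=1.3367 → 1.3367 [wait]  node(2,2) S=91.2840 payoff=0.0000 vs cont=0.2862 → 0.2862 [wait]  ⇒ S*(2)=-
t_1: node(1,0) S=78.1595 payoff=0.0000 vs cont=2.6104 → 2.6104 [wait]  node(1,1) S=86.6809 payoff=0.0000 vs cont=0.7994 → 0.7994 [wait]  ⇒ S*(1)=-
t_0: node(0,0) S=82.3100 payoff=0.0000 vs cont=1.6833 → 1.6833 [wait]  ⇒ S*(0)=-

price = 1.6833
boundary = - - - - - 63.5474 60.3430 63.5474 66.9220
tree:
1.6833
2.6104 0.7994
3.9474 1.3367 0.2862
5.7957 2.1880 0.5242 0.0586
8.2223 3.4887 0.9472 0.1199 0.0000
11.2126 5.3844 1.6817 0.2451 0.0000 0.0000
14.4170 7.9755 2.9173 0.5012 0.0000 0.0000 0.0000
17.4598 11.2126 4.8991 1.0248 0.0000 0.0000 0.0000 0.0000
20.3492 14.4170 7.8380 2.0954 0.0000 0.0000 0.0000 0.0000 0.0000
23.0929 17.4598 11.2126 4.2842 0.0000 0.0000 0.0000 0.0000 0.0000 0.0000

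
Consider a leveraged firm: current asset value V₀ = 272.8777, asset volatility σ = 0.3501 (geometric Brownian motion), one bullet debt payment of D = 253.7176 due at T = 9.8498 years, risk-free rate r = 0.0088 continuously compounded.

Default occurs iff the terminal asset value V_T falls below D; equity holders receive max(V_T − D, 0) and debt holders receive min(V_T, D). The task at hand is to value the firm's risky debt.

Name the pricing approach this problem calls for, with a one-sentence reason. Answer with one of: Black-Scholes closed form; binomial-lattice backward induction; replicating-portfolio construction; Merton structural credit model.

Key observation: with the firm-asset dynamics (V₀ = 272.8777) and a single zero-coupon liability of face 253.7176 given, debt value, spread, and default probability all derive from the option view of the balance sheet.

framework: Merton structural credit model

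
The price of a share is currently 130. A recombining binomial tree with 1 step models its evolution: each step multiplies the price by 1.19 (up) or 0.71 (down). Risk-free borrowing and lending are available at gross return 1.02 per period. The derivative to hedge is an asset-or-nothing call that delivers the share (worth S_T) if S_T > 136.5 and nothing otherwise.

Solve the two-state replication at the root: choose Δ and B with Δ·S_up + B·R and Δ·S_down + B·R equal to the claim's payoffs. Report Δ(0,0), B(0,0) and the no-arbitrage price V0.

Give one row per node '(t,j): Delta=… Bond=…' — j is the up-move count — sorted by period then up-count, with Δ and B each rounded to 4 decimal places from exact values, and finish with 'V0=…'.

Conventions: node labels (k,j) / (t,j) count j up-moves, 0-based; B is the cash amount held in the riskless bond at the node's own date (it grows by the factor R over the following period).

No-arbitrage ⇒ martingale measure with p* = (R−d)/(u−d) = 0.6458.
At maturity the claim pays: V(1,0)=0.0000, V(1,1)=154.7000
(0,0): S=130.0000. Δ = (V_up−V_dn)/(S_up−S_dn) = (154.7000−0.0000)/(154.7000−92.3000) = 2.4792. V = [p*·154.7000 + (1−p*)·0.0000]/1.02 = 97.9514. B = V − Δ·S = -224.3403.
Verification: the root portfolio costs Δ(0,0)·S0 + B(0,0) = 97.9514, matching V0.

(0,0): Delta=2.4792 Bond=-224.3403
V0=97.9514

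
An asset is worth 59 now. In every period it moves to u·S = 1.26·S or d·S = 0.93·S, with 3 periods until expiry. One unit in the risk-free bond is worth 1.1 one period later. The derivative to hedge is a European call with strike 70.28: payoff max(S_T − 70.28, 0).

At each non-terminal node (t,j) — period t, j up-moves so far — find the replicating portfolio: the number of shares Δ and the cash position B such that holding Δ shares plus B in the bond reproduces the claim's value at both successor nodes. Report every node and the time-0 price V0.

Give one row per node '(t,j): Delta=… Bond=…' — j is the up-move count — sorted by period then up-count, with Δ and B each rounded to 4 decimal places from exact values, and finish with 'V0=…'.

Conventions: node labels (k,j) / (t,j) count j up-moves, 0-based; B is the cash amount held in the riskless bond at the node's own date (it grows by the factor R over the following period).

No-arbitrage ⇒ martingale measure with p* = (R−d)/(u−d) = 0.5152.
At maturity the claim pays: V(3,0)=0.0000, V(3,1)=0.0000, V(3,2)=16.8316, V(3,3)=47.7422
(2,0): S=51.0291. Δ = (V_up−V_dn)/(S_up−S_dn) = (0.0000−0.0000)/(64.2967−47.4571) = 0.0000. V = [p*·0.0000 + (1−p*)·0.0000]/1.1 = 0.0000. B = V − Δ·S = 0.0000.
(2,1): S=69.1362. Δ = (V_up−V_dn)/(S_up−S_dn) = (16.8316−0.0000)/(87.1116−64.2967) = 0.7377. V = [p*·16.8316 + (1−p*)·0.0000]/1.1 = 7.8826. B = V − Δ·S = -43.1223.
(2,2): S=93.6684. Δ = (V_up−V_dn)/(S_up−S_dn) = (47.7422−16.8316)/(118.0222−87.1116) = 1.0000. V = [p*·47.7422 + (1−p*)·16.8316]/1.1 = 29.7775. B = V − Δ·S = -63.8909.
(1,0): S=54.8700. Δ = (V_up−V_dn)/(S_up−S_dn) = (7.8826−0.0000)/(69.1362−51.0291) = 0.4353. V = [p*·7.8826 + (1−p*)·0.0000]/1.1 = 3.6916. B = V − Δ·S = -20.1950.
(1,1): S=74.3400. Δ = (V_up−V_dn)/(S_up−S_dn) = (29.7775−7.8826)/(93.6684−69.1362) = 0.8925. V = [p*·29.7775 + (1−p*)·7.8826]/1.1 = 17.4198. B = V − Δ·S = -48.9284.
(0,0): S=59.0000. Δ = (V_up−V_dn)/(S_up−S_dn) = (17.4198−3.6916)/(74.3400−54.8700) = 0.7051. V = [p*·17.4198 + (1−p*)·3.6916]/1.1 = 9.7852. B = V − Δ·S = -31.8155.
Sanity check at the root: Δ(0,0)·S0 + B(0,0) reproduces V0 = 9.7852.

(0,0): Delta=0.7051 Bond=-31.8155
(1,0): Delta=0.4353 Bond=-20.1950
(1,1): Delta=0.8925 Bond=-48.9284
(2,0): Delta=0.0000 Bond=0.0000
(2,1): Delta=0.7377 Bond=-43.1223
(2,2): Delta=1.0000 Bond=-63.8909
V0=9.7852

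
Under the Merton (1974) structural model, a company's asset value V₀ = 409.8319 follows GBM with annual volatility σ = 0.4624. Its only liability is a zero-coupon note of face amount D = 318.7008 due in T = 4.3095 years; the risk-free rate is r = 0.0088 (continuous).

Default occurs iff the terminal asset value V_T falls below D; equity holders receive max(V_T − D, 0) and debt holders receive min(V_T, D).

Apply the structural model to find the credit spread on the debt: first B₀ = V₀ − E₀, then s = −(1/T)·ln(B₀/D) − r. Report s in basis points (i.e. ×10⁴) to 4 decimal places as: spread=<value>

With assets at 409.8319 and a single debt payment of 318.7008 at 4.3095 years:
d₁ = [ln(V₀/D) + (r + σ²/2)T] / (σ√T)
   = [ln(409.8319/318.7008) + (0.0088 + 0.5·0.4624²)·4.3095] / (0.4624·√4.3095)
   = [0.251494 + 0.498639] / 0.959912 = 0.781461
d₂ = d₁ − σ√T = 0.781461 − 0.959912 = -0.178451
N(d₁) = 0.782734,  N(d₂) = 0.429184,  e^(−rT) = 0.962786
E₀ = V₀·N(d₁) − D·e^(−rT)·N(d₂)
   = 409.8319·0.782734 − 318.7008·0.962786·0.429184 = 189.098148
B₀ = V₀ − E₀ = 409.8319 − 189.098148 = 220.733752
spread = −(1/T)·ln(B₀/D) − r = −(1/4.3095)·ln(220.733752/318.7008) − 0.0088 = 0.07642926
in basis points: 0.07642926 × 10⁴ = 764.2926 bp

spread=764.2926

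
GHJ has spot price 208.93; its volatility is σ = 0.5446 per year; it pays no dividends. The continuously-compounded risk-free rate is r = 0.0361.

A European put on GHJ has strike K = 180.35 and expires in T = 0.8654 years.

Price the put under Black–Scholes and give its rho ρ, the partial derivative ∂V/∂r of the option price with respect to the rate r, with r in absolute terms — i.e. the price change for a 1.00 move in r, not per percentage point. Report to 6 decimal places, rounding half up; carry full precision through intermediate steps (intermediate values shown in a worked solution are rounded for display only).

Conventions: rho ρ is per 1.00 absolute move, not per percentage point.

price = 23.599981
ρ = -69.689972

σ√T = 0.5446·√0.8654 = 0.506624
d₁ = (ln(S/K) + (r+σ²/2)T) / (σ√T) = (ln(208.93/180.35) + (0.0361+0.5446²/2)·0.8654) / 0.506624 = (0.147100 + 0.159575) / 0.506624 = 0.605330
d₂ = d₁ − σ√T = 0.605330 − 0.506624 = 0.098706
e^{−rT} = 0.969242
N(−d₁) = 0.272480,  N(−d₂) = 0.460686
Put price V = K·e^{−rT}·N(−d₂) − S·N(−d₁) = 80.529202 − 56.929221 = 23.599981
ρ = −K·T·e^{−rT}·N(−d₂) = -69.689972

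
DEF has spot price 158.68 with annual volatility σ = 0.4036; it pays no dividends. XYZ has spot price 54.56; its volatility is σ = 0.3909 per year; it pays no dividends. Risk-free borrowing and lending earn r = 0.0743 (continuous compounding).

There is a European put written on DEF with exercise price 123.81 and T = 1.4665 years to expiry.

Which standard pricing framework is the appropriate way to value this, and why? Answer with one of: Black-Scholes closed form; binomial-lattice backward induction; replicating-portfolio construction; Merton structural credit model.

framework: Black-Scholes closed form

Key observation: a European claim on DEF (strike 123.81) — a lognormal (GBM) underlying with constant rate and volatility — has an exact closed-form value; no lattice or capital structure is involved.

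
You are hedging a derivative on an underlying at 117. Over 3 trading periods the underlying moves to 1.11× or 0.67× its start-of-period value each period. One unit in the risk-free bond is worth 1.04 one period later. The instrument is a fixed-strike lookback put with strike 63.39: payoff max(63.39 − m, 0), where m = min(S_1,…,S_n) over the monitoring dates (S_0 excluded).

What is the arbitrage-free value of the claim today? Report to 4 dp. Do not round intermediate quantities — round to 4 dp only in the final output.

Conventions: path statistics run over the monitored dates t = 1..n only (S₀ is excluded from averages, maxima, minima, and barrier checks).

With p* = (R−d)/(u−d) = 0.8409, sum probability × payoff across the paths and divide by R^3.
Enumerate all 2^3 = 8 price paths (U = up ×1.11, D = down ×0.67); each path with k up-moves has probability p*^k·(1−p*)^(3−k).
DDD: m=35.1893, payoff=28.2007, prob=0.004027
UDD: m=58.2986, payoff=5.0914, prob=0.021283
DUD: m=58.2986, payoff=5.0914, prob=0.021283
UUD: m=96.5843, payoff=0.0000, prob=0.112498
DDU: m=52.5213, payoff=10.8687, prob=0.021283
UDU: m=87.0129, payoff=0.0000, prob=0.112498
DUU: m=78.3900, payoff=0.0000, prob=0.112498
UUU: m=129.8700, payoff=0.0000, prob=0.594630
Price = Σ prob·payoff / R^3 = 0.561597 / 1.124864 = 0.4993

price = 0.4993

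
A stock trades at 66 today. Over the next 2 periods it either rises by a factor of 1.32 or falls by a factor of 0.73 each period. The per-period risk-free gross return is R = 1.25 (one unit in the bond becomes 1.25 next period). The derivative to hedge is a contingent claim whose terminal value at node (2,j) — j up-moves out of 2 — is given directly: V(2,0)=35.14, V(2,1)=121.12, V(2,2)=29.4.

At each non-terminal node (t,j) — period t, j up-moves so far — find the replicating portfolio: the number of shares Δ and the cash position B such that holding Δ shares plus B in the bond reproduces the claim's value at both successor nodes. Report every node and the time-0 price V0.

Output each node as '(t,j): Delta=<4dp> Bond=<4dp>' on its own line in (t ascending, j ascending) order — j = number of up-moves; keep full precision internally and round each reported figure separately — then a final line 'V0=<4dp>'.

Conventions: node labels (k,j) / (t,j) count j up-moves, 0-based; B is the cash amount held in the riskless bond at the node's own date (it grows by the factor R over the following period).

(0,0): Delta=-1.4512 Bond=126.9230
(1,0): Delta=3.0247 Bond=-56.9936
(1,1): Delta=-1.7844 Bond=187.6833
V0=31.1441

Risk-neutral probability p* = (R−d)/(u−d) = (1.25−0.73)/(1.32−0.73) = 0.8814.
At maturity the claim pays: V(2,0)=35.1400, V(2,1)=121.1200, V(2,2)=29.4000
  t=1,j=0: stock 48.1800 → up 63.5976 (V=121.1200), down 35.1714 (V=35.1400). Price 88.7352; hedge Δ=3.0247, bond B=-56.9936.
  t=1,j=1: stock 87.1200 → up 114.9984 (V=29.4000), down 63.5976 (V=121.1200). Price 32.2256; hedge Δ=-1.7844, bond B=187.6833.
  t=0,j=0: stock 66.0000 → up 87.1200 (V=32.2256), down 48.1800 (V=88.7352). Price 31.1441; hedge Δ=-1.4512, bond B=126.9230.
Check: Δ(0,0)·S0 + B(0,0) = 31.1441 = V0.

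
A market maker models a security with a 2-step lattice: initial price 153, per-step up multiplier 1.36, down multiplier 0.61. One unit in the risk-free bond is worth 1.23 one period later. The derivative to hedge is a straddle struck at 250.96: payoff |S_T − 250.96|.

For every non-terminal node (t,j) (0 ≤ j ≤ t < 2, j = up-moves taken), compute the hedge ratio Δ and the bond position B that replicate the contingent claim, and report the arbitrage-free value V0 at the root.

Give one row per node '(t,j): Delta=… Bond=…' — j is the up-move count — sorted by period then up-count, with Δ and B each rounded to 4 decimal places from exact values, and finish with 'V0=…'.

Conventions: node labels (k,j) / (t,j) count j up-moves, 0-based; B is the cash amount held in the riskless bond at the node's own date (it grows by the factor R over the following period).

(0,0): Delta=-0.6248 Bond=137.4119
(1,0): Delta=-1.0000 Bond=204.0325
(1,1): Delta=-0.5895 Bond=161.6746
V0=41.8150

Arbitrage-free pricing uses the up-move probability p* = (R−d)/(u−d) = 0.8267, discounting each step at R = 1.23.
Expiry values: V(2,0)=194.0287, V(2,1)=124.0312, V(2,2)=32.0288
  t=1,j=0: stock 93.3300 → up 126.9288 (V=124.0312), down 56.9313 (V=194.0287). Price 110.7025; hedge Δ=-1.0000, bond B=204.0325.
  t=1,j=1: stock 208.0800 → up 282.9888 (V=32.0288), down 126.9288 (V=124.0312). Price 39.0048; hedge Δ=-0.5895, bond B=161.6746.
  t=0,j=0: stock 153.0000 → up 208.0800 (V=39.0048), down 93.3300 (V=110.7025). Price 41.8150; hedge Δ=-0.6248, bond B=137.4119.
Sanity check at the root: Δ(0,0)·S0 + B(0,0) reproduces V0 = 41.8150.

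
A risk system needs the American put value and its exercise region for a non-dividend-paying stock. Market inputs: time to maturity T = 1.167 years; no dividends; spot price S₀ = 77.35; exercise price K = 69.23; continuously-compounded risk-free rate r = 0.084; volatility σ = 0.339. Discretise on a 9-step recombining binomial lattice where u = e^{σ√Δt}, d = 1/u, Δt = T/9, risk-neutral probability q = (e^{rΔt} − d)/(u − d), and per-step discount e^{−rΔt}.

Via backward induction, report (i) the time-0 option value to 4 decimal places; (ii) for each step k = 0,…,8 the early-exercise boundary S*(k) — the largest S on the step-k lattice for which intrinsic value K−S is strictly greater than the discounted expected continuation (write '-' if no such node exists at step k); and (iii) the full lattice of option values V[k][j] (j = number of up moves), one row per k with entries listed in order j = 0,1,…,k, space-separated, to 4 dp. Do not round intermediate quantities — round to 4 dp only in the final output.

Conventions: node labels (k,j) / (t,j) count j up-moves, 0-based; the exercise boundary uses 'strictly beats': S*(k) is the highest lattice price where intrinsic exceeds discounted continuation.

params: Δt=0.12967 u=1.12983 d=0.88509 q=0.51427 e^(-rΔt)=0.98917
t_9 payoffs: 43.4474 36.3179 27.2168 15.5990 0.7687 0.0000 0.0000 0.0000 0.0000 0.0000
t_8: node(8,0) S=29.1300 payoff=40.1000 vs cont=39.3500 → 40.1000 [stop]  node(8,1) S=37.1853 payoff=32.0447 vs cont=31.2948 → 32.0447 [stop]  node(8,2) S=47.4680 payoff=21.7620 vs cont=21.0121 → 21.7620 [stop]  node(8,3) S=60.5941 payoff=8.6359 vs cont=7.8859 → 8.6359 [stop]  node(8,4) S=77.3500 payoff=0.0000 vs cont=0.3693 → 0.3693 [wait]  node(8,5) S=98.7393 payoff=0.0000 vs cont=0.0000 → 0.0000 [wait]  node(8,6) S=126.0434 payoff=0.0000 vs cont=0.0000 → 0.0000 [wait]  node(8,7) S=160.8977 payoff=0.0000 vs cont=0.0000 → 0.0000 [wait]  node(8,8) S=205.3902 payoff=0.0000 vs cont=0.0000 → 0.0000 [wait]  ⇒ S*(8)=60.5941
t_7: node(7,0) S=32.9121 payoff=36.3179 vs cont=35.5679 → 36.3179 [stop]  node(7,1) S=42.0132 payoff=27.2168 vs cont=26.4668 → 27.2168 [stop]  node(7,2) S=53.6310 payoff=15.5990 vs cont=14.8491 → 15.5990 [stop]  node(7,3) S=68.4613 payoff=0.7687 vs cont=4.3372 → 4.3372 [wait]  node(7,4) S=87.3927 payoff=0.0000 vs cont=0.1774 → 0.1774 [wait]  node(7,5) S=111.5591 payoff=0.0000 vs cont=0.0000 → 0.0000 [wait]  node(7,6) S=142.4082 payoff=0.0000 vs cont=0.0000 → 0.0000 [wait]  node(7,7) S=181.7878 payoff=0.0000 vs cont=0.0000 → 0.0000 [wait]  ⇒ S*(7)=53.6310
t_6: node(6,0) S=37.1853 payoff=32.0447 vs cont=31.2948 → 32.0447 [stop]  node(6,1) S=47.4680 payoff=21.7620 vs cont=21.0121 → 21.7620 [stop]  node(6,2) S=60.5941 payoff=8.6359 vs cont=9.7012 → 9.7012 [wait]  node(6,3) S=77.3500 payoff=0.0000 vs cont=2.1742 → 2.1742 [wait]  node(6,4) S=98.7393 payoff=0.0000 vs cont=0.0853 → 0.0853 [wait]  node(6,5) S=126.0434 payoff=0.0000 vs cont=0.0000 → 0.0000 [wait]  node(6,6) S=160.8977 payoff=0.0000 vs cont=0.0000 → 0.0000 [wait]  ⇒ S*(6)=47.4680
t_5: node(5,0) S=42.0132 payoff=27.2168 vs cont=26.4668 → 27.2168 [stop]  node(5,1) S=53.6310 payoff=15.5990 vs cont=15.3910 → 15.5990 [stop]  node(5,2) S=68.4613 payoff=0.7687 vs cont=5.7671 → 5.7671 [wait]  node(5,3) S=87.3927 payoff=0.0000 vs cont=1.0880 → 1.0880 [wait]  node(5,4) S=111.5591 payoff=0.0000 vs cont=0.0410 → 0.0410 [wait]  node(5,5) S=142.4082 payoff=0.0000 vs cont=0.0000 → 0.0000 [wait]  ⇒ S*(5)=53.6310
t_4: node(4,0) S=47.4680 payoff=21.7620 vs cont=21.0121 → 21.7620 [stop]  node(4,1) S=60.5941 payoff=8.6359 vs cont=10.4286 → 10.4286 [wait]  node(4,2) S=77.3500 payoff=0.0000 vs cont=3.3244 → 3.3244 [wait]  node(4,3) S=98.7393 payoff=0.0000 vs cont=0.5436 → 0.5436 [wait]  node(4,4) S=126.0434 payoff=0.0000 vs cont=0.0197 → 0.0197 [wait]  ⇒ S*(4)=47.4680
t_3: node(3,0) S=53.6310 payoff=15.5990 vs cont=15.7610 → 15.7610 [wait]  node(3,1) S=68.4613 payoff=0.7687 vs cont=6.7018 → 6.7018 [wait]  node(3,2) S=87.3927 payoff=0.0000 vs cont=1.8738 → 1.8738 [wait]  node(3,3) S=111.5591 payoff=0.0000 vs cont=0.2712 → 0.2712 [wait]  ⇒ S*(3)=-
t_2: node(2,0) S=60.5941 payoff=8.6359 vs cont=10.9819 → 10.9819 [wait]  node(2,1) S=77.3500 payoff=0.0000 vs cont=4.1732 → 4.1732 [wait]  node(2,2) S=98.7393 payoff=0.0000 vs cont=1.0383 → 1.0383 [wait]  ⇒ S*(2)=-
t_1: node(1,0) S=68.4613 payoff=0.7687 vs cont=7.3994 → 7.3994 [wait]  node(1,1) S=87.3927 payoff=0.0000 vs cont=2.5333 → 2.5333 [wait]  ⇒ S*(1)=-
t_0: node(0,0) S=77.3500 payoff=0.0000 vs cont=4.8439 → 4.8439 [wait]  ⇒ S*(0)=-

price = 4.8439
boundary = - - - - 47.4680 53.6310 47.4680 53.6310 60.5941
tree:
4.8439
7.3994 2.5333
10.9819 4.1732 1.0383
15.7610 6.7018 1.8738 0.2712
21.7620 10.4286 3.3244 0.5436 0.0197
27.2168 15.5990 5.7671 1.0880 0.0410 0.0000
32.0447 21.7620 9.7012 2.1742 0.0853 0.0000 0.0000
36.3179 27.2168 15.5990 4.3372 0.1774 0.0000 0.0000 0.0000
40.1000 32.0447 21.7620 8.6359 0.3693 0.0000 0.0000 0.0000 0.0000
43.4474 36.3179 27.2168 15.5990 0.7687 0.0000 0.0000 0.0000 0.0000 0.0000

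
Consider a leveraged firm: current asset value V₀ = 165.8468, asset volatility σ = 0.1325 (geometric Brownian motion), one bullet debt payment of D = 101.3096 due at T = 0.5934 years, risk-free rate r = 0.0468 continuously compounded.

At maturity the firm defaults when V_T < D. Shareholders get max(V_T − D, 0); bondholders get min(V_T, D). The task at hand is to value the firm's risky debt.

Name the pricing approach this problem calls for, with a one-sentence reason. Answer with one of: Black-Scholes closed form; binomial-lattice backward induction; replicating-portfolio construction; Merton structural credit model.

framework: Merton structural credit model

Key observation: the data describe a firm's assets (V₀ = 165.8468, GBM) and a single zero-coupon debt of face 101.3096, so credit quantities follow from equity-as-call in the structural model.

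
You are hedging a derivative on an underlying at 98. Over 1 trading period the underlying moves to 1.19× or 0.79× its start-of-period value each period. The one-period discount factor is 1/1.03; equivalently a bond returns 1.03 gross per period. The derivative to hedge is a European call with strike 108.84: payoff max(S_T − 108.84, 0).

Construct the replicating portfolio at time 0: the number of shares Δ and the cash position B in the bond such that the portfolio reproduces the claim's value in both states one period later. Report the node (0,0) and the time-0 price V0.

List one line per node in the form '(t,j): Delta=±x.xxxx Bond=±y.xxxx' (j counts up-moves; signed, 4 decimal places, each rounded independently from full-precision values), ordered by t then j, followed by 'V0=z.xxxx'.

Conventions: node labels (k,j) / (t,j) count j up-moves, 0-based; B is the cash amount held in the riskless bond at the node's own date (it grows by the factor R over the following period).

(0,0): Delta=0.1985 Bond=-14.9180
V0=4.5320

Under the risk-neutral measure, an up-move has probability p* = (R−d)/(u−d) = 0.6000 and values discount at R = 1.03.
At maturity the claim pays: V(1,0)=0.0000, V(1,1)=7.7800
  t=0,j=0: stock 98.0000 → up 116.6200 (V=7.7800), down 77.4200 (V=0.0000). Price 4.5320; hedge Δ=0.1985, bond B=-14.9180.
Check: Δ(0,0)·S0 + B(0,0) = 4.5320 = V0.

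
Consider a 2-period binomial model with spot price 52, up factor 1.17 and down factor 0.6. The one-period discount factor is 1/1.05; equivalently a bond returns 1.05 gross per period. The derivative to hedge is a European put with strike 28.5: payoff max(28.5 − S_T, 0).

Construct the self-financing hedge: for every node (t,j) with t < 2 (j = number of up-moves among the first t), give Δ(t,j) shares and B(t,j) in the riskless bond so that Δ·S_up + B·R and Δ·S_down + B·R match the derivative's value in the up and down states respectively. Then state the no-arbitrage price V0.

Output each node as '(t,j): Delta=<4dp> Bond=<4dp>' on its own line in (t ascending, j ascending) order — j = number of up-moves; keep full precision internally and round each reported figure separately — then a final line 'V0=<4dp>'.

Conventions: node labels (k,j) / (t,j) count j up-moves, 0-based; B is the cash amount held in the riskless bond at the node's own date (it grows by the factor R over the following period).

(0,0): Delta=-0.0662 Bond=3.8333
(1,0): Delta=-0.5499 Bond=19.1188
(1,1): Delta=0.0000 Bond=0.0000
V0=0.3932

No-arbitrage ⇒ martingale measure with p* = (R−d)/(u−d) = 0.7895.
Expiry values: V(2,0)=9.7800, V(2,1)=0.0000, V(2,2)=0.0000
Node (1,0) S=31.2000: V=(p*·0.0000+(1−p*)·9.7800)/1.05=1.9609; Δ=(0.0000−9.7800)/(36.5040−18.7200)=-0.5499; B=V−Δ·S=19.1188
Node (1,1) S=60.8400: V=(p*·0.0000+(1−p*)·0.0000)/1.05=0.0000; Δ=(0.0000−0.0000)/(71.1828−36.5040)=0.0000; B=V−Δ·S=0.0000
Node (0,0) S=52.0000: V=(p*·0.0000+(1−p*)·1.9609)/1.05=0.3932; Δ=(0.0000−1.9609)/(60.8400−31.2000)=-0.0662; B=V−Δ·S=3.8333
Sanity check at the root: Δ(0,0)·S0 + B(0,0) reproduces V0 = 0.3932.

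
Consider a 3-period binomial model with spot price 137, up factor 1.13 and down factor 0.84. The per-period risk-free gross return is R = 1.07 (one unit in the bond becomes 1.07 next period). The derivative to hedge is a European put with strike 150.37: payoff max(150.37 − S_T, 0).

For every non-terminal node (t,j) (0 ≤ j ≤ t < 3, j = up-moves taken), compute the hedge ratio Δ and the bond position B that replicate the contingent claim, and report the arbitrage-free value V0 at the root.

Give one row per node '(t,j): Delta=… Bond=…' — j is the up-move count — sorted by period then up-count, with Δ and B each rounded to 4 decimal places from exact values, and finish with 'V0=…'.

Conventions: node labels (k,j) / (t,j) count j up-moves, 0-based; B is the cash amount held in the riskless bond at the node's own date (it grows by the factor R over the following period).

No-arbitrage ⇒ martingale measure with p* = (R−d)/(u−d) = 0.7931.
Payoffs at expiry: V(3,0)=69.1696, V(3,1)=41.1361, V(3,2)=3.4243, V(3,3)=0.0000
  t=2,j=0: stock 96.6672 → up 109.2339 (V=41.1361), down 81.2004 (V=69.1696). Price 43.8655; hedge Δ=-1.0000, bond B=140.5327.
  t=2,j=1: stock 130.0404 → up 146.9457 (V=3.4243), down 109.2339 (V=41.1361). Price 10.4923; hedge Δ=-1.0000, bond B=140.5327.
  t=2,j=2: stock 174.9353 → up 197.6769 (V=0.0000), down 146.9457 (V=3.4243). Price 0.6621; hedge Δ=-0.0675, bond B=12.4702.
  t=1,j=0: stock 115.0800 → up 130.0404 (V=10.4923), down 96.6672 (V=43.8655). Price 16.2590; hedge Δ=-1.0000, bond B=131.3390.
  t=1,j=1: stock 154.8100 → up 174.9353 (V=0.6621), down 130.0404 (V=10.4923). Price 2.5196; hedge Δ=-0.2190, bond B=36.4167.
  t=0,j=0: stock 137.0000 → up 154.8100 (V=2.5196), down 115.0800 (V=16.2590). Price 5.0114; hedge Δ=-0.3458, bond B=52.3886.
As a check, the time-0 holding Δ(0,0)·S0 + B(0,0) comes to 5.0114 — exactly V0.

(0,0): Delta=-0.3458 Bond=52.3886
(1,0): Delta=-1.0000 Bond=131.3390
(1,1): Delta=-0.2190 Bond=36.4167
(2,0): Delta=-1.0000 Bond=140.5327
(2,1): Delta=-1.0000 Bond=140.5327
(2,2): Delta=-0.0675 Bond=12.4702
V0=5.0114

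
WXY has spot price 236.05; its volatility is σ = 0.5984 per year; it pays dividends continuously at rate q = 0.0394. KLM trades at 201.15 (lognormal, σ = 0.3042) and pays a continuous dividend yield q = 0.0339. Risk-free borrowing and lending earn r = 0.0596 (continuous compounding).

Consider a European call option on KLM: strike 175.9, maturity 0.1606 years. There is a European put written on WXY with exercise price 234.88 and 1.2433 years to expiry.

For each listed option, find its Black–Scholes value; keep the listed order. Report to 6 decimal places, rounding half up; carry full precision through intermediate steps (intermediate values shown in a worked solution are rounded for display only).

price(KLM call K=175.9) = 27.290838
price(WXY put K=234.88) = 54.594219

[KLM call K=175.9]
σ√T = 0.3042·√0.1606 = 0.121908
d₁ = (ln(S/K) + (r−q+σ²/2)T) / (σ√T) = (ln(201.15/175.9) + (0.0596−0.0339+0.3042²/2)·0.1606) / 0.121908 = (0.134135 + 0.011558) / 0.121908 = 1.195110
d₂ = d₁ − σ√T = 1.195110 − 0.121908 = 1.073202
e^{−rT} = 0.990474
e^{−qT} = 0.994570
N(d₁) = 0.883978,  N(d₂) = 0.858410
price = S·e^{−qT}·N(d₁) − K·e^{−rT}·N(d₂) = 176.846744 − 149.555907 = 27.290838
[WXY put K=234.88]
σ√T = 0.5984·√1.2433 = 0.667236
d₁ = (ln(S/K) + (r−q+σ²/2)T) / (σ√T) = (ln(236.05/234.88) + (0.0596−0.0394+0.5984²/2)·1.2433) / 0.667236 = (0.004969 + 0.247717) / 0.667236 = 0.378705
d₂ = d₁ − σ√T = 0.378705 − 0.667236 = -0.288531
e^{−rT} = 0.928578
e^{−qT} = 0.952194
N(−d₁) = 0.352454,  N(−d₂) = 0.613530
price = K·e^{−rT}·N(−d₂) − S·e^{−qT}·N(−d₁) = 133.813608 − 79.219389 = 54.594219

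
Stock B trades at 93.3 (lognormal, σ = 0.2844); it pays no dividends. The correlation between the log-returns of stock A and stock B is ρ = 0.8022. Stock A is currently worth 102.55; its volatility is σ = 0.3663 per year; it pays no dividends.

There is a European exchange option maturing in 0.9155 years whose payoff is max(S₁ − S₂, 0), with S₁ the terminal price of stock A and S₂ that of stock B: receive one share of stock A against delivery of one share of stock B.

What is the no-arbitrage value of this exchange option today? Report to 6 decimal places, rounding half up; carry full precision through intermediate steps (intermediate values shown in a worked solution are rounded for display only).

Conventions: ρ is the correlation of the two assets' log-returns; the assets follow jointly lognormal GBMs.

exchange price = 13.606881

σ_eff = √(σ₁² + σ₂² − 2ρσ₁σ₂) = √(0.3663² + 0.2844² − 2·0.8022·0.3663·0.2844) = 0.218905
d₁ = (ln(S₁/S₂) + (q₂ − q₁ + σ_eff²/2)T) / (σ_eff√T) = (ln(102.55/93.3) + (0.0 − 0.0 + 0.023960)·0.9155) / 0.209452 = 0.556048
d₂ = d₁ − σ_eff√T = 0.556048 − 0.209452 = 0.346595
N(d₁) = 0.710911,  N(d₂) = 0.635552
V = S₁·e^{−q₁T}·N(d₁) − S₂·e^{−q₂T}·N(d₂) = 72.903909 − 59.297028 = 13.606881
Key observation: the rate r is irrelevant here: denominating values in stock B turns the exchange into a ratio option on S₁/S₂, and discounting at r drops out.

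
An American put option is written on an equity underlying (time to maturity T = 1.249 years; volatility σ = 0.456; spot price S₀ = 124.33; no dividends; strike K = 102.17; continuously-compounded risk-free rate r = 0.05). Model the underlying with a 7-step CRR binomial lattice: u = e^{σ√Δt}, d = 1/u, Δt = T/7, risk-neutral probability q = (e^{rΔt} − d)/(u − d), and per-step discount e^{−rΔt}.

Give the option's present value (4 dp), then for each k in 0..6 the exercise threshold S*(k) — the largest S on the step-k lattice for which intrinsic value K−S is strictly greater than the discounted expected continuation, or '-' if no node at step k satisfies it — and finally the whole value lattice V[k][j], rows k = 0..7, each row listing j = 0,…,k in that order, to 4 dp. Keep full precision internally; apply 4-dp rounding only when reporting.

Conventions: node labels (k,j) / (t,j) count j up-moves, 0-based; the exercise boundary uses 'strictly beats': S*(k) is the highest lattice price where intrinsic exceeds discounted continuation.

price = 10.5966
boundary = - - - - 57.5392 69.7617 84.5805
tree:
10.5966
16.0241 4.8003
23.5055 8.0612 1.2883
33.1862 13.2540 2.4765 0.0000
44.6308 21.1685 4.7603 0.0000 0.0000
54.7118 32.4083 9.1505 0.0000 0.0000 0.0000
63.0266 44.6308 17.5895 0.0000 0.0000 0.0000 0.0000
69.8847 54.7118 32.4083 0.0000 0.0000 0.0000 0.0000 0.0000

params: Δt=0.17843 u=1.21242 d=0.82480 q=0.47511 e^(-rΔt)=0.99112
t_7 payoffs: 69.8847 54.7118 32.4083 0.0000 0.0000 0.0000 0.0000 0.0000
t_6: node(6,0) S=39.1434 payoff=63.0266 vs cont=62.1192 → 63.0266 [stop]  node(6,1) S=57.5392 payoff=44.6308 vs cont=43.7233 → 44.6308 [stop]  node(6,2) S=84.5805 payoff=17.5895 vs cont=16.8596 → 17.5895 [stop]  node(6,3) S=124.3300 payoff=0.0000 vs cont=0.0000 → 0.0000 [wait]  node(6,4) S=182.7603 payoff=0.0000 vs cont=0.0000 → 0.0000 [wait]  node(6,5) S=268.6506 payoff=0.0000 vs cont=0.0000 → 0.0000 [wait]  node(6,6) S=394.9060 payoff=0.0000 vs cont=0.0000 → 0.0000 [wait]  ⇒ S*(6)=84.5805
t_5: node(5,0) S=47.4582 payoff=54.7118 vs cont=53.8044 → 54.7118 [stop]  node(5,1) S=69.7617 payoff=32.4083 vs cont=31.5009 → 32.4083 [stop]  node(5,2) S=102.5470 payoff=0.0000 vs cont=9.1505 → 9.1505 [wait]  node(5,3) S=150.7401 payoff=0.0000 vs cont=0.0000 → 0.0000 [wait]  node(5,4) S=221.5822 payoff=0.0000 vs cont=0.0000 → 0.0000 [wait]  node(5,5) S=325.7173 payoff=0.0000 vs cont=0.0000 → 0.0000 [wait]  ⇒ S*(5)=69.7617
t_4: node(4,0) S=57.5392 payoff=44.6308 vs cont=43.7233 → 44.6308 [stop]  node(4,1) S=84.5805 payoff=17.5895 vs cont=21.1685 → 21.1685 [wait]  node(4,2) S=124.3300 payoff=0.0000 vs cont=4.7603 → 4.7603 [wait]  node(4,3) S=182.7603 payoff=0.0000 vs cont=0.0000 → 0.0000 [wait]  node(4,4) S=268.6506 payoff=0.0000 vs cont=0.0000 → 0.0000 [wait]  ⇒ S*(4)=57.5392
t_3: node(3,0) S=69.7617 payoff=32.4083 vs cont=33.1862 → 33.1862 [wait]  node(3,1) S=102.5470 payoff=0.0000 vs cont=13.2540 → 13.2540 [wait]  node(3,2) S=150.7401 payoff=0.0000 vs cont=2.4765 → 2.4765 [wait]  node(3,3) S=221.5822 payoff=0.0000 vs cont=0.0000 → 0.0000 [wait]  ⇒ S*(3)=-
t_2: node(2,0) S=84.5805 payoff=17.5895 vs cont=23.5055 → 23.5055 [wait]  node(2,1) S=124.3300 payoff=0.0000 vs cont=8.0612 → 8.0612 [wait]  node(2,2) S=182.7603 payoff=0.0000 vs cont=1.2883 → 1.2883 [wait]  ⇒ S*(2)=-
t_1: node(1,0) S=102.5470 payoff=0.0000 vs cont=16.0241 → 16.0241 [wait]  node(1,1) S=150.7401 payoff=0.0000 vs cont=4.8003 → 4.8003 [wait]  ⇒ S*(1)=-
t_0: node(0,0) S=124.3300 payoff=0.0000 vs cont=10.5966 → 10.5966 [wait]  ⇒ S*(0)=-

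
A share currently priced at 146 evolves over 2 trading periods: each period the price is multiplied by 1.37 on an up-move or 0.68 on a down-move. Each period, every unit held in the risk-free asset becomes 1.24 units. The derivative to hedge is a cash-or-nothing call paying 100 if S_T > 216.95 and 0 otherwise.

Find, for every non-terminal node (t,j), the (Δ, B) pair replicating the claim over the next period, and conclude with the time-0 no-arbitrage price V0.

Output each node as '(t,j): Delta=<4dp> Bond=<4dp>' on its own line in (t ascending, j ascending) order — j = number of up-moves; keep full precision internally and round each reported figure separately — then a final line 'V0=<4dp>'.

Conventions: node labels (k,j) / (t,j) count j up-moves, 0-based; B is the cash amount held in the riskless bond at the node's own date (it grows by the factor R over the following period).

The replicating-portfolio and risk-neutral prices coincide; use p* = (1.24−0.68)/(1.37−0.68) = 0.8116 for the latter.
At maturity the claim pays: V(2,0)=0.0000, V(2,1)=0.0000, V(2,2)=100.0000
Node (1,0) S=99.2800: V=(p*·0.0000+(1−p*)·0.0000)/1.24=0.0000; Δ=(0.0000−0.0000)/(136.0136−67.5104)=0.0000; B=V−Δ·S=0.0000
Node (1,1) S=200.0200: V=(p*·100.0000+(1−p*)·0.0000)/1.24=65.4511; Δ=(100.0000−0.0000)/(274.0274−136.0136)=0.7246; B=V−Δ·S=-79.4764
Node (0,0) S=146.0000: V=(p*·65.4511+(1−p*)·0.0000)/1.24=42.8385; Δ=(65.4511−0.0000)/(200.0200−99.2800)=0.6497; B=V−Δ·S=-52.0182
Check: Δ(0,0)·S0 + B(0,0) = 42.8385 = V0.

(0,0): Delta=0.6497 Bond=-52.0182
(1,0): Delta=0.0000 Bond=0.0000
(1,1): Delta=0.7246 Bond=-79.4764
V0=42.8385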